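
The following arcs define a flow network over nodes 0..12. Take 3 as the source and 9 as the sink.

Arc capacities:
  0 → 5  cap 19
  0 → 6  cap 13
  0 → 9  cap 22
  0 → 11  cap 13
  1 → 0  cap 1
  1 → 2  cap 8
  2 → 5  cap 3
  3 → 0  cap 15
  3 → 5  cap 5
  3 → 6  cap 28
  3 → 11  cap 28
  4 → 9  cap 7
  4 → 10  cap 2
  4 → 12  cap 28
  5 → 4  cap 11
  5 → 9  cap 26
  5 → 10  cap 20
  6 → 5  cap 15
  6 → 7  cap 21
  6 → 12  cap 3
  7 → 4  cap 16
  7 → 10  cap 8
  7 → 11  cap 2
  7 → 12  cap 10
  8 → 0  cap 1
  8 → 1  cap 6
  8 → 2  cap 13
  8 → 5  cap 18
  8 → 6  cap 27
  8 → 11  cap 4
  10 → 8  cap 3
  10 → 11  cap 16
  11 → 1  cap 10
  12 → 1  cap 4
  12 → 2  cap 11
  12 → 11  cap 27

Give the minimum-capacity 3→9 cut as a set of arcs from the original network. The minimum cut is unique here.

Min-cut arcs: {(1,0), (2,5), (3,0), (3,5), (4,9), (6,5), (10,8)} (total capacity 49)

augment #1: 3→0→9 push 15
augment #2: 3→5→9 push 5
augment #3: 3→6→5→9 push 15
augment #4: 3→6→7→4→9 push 7
augment #5: 3→11→1→0→9 push 1
augment #6: 3→6→12→2→5→9 push 3
augment #7: 3→6→7→10→8→0→9 push 1
augment #8: 3→6→7→10→8→5→9 push 2
max flow = 49; residual-reachable set from 3 gives S-side
cut edges (S→T): {(1,0), (2,5), (3,0), (3,5), (4,9), (6,5), (10,8)} total cap 49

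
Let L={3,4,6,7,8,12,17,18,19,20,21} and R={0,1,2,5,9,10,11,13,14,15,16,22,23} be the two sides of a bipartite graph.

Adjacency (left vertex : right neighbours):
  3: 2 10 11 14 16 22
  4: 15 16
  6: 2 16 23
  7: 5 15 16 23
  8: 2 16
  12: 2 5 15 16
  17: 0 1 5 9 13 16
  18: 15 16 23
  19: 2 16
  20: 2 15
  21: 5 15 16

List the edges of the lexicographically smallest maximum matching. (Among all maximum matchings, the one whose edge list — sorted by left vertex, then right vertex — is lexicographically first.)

Lex-smallest maximum matching: {(3,10), (4,15), (6,2), (7,5), (8,16), (17,0), (18,23)}

|M| = 7 (so the lex-smallest maximum matching has 7 edges)
process left vertices in ascending order; for each, take the smallest-labelled available neighbour that still permits 7 edges overall, or leave it unmatched if none does
lex-smallest matching: {3-10, 4-15, 6-2, 7-5, 8-16, 17-0, 18-23}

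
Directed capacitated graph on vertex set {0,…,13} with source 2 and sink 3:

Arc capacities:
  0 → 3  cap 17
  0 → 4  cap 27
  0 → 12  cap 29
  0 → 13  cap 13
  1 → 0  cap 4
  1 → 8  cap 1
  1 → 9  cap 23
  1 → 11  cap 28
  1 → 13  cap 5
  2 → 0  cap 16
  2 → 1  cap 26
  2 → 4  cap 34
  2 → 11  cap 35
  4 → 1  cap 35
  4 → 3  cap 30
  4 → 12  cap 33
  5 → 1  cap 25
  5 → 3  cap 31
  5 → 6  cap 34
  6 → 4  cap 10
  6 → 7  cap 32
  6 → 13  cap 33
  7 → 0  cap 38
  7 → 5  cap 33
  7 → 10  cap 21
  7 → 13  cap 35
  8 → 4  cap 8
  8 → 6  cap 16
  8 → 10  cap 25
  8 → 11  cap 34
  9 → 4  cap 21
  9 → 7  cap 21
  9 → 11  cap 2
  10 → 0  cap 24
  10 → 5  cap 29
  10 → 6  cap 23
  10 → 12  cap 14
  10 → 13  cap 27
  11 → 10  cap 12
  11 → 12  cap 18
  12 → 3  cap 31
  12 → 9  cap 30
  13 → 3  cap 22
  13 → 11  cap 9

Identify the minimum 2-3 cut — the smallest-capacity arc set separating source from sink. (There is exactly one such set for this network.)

Min-cut arcs: {(2,0), (2,1), (2,4), (11,10), (11,12)} (total capacity 106)

augment #1: 2→0→3 push 16
augment #2: 2→4→3 push 30
augment #3: 2→1→0→3 push 1
augment #4: 2→1→13→3 push 5
augment #5: 2→4→12→3 push 4
augment #6: 2→11→12→3 push 18
augment #7: 2→1→0→12→3 push 3
augment #8: 2→11→10→5→3 push 12
augment #9: 2→1→8→4→12→3 push 1
augment #10: 2→1→9→4→12→3 push 5
augment #11: 2→1→9→7→5→3 push 11
max flow = 106; residual-reachable set from 2 gives S-side
cut edges (S→T): {(2,0), (2,1), (2,4), (11,10), (11,12)} total cap 106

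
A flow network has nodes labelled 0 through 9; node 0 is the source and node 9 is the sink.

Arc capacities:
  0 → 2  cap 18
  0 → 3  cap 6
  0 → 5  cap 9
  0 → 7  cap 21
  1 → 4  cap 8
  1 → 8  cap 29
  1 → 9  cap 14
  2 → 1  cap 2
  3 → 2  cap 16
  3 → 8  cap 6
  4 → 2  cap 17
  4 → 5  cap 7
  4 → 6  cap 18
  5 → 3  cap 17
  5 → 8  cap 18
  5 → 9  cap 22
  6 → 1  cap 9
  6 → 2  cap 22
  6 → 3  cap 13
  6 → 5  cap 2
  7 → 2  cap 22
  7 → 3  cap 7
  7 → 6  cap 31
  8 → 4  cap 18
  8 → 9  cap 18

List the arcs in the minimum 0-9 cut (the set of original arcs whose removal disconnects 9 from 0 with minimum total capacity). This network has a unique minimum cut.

Min-cut arcs: {(0,5), (2,1), (3,8), (6,1), (6,5)} (total capacity 28)

augment #1: 0→5→9 push 9
augment #2: 0→2→1→9 push 2
augment #3: 0→3→8→9 push 6
augment #4: 0→7→6→1→9 push 9
augment #5: 0→7→6→5→9 push 2
max flow = 28; residual-reachable set from 0 gives S-side
cut edges (S→T): {(0,5), (2,1), (3,8), (6,1), (6,5)} total cap 28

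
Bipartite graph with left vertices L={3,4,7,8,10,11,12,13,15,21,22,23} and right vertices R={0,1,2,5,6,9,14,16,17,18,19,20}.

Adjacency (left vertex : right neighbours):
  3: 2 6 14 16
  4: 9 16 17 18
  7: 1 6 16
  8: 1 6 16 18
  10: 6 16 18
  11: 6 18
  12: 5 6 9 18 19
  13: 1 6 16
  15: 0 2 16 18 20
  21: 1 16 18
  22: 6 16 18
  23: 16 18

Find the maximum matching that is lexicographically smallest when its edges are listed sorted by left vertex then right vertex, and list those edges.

|M| = 8 (so the lex-smallest maximum matching has 8 edges)
process left vertices in ascending order; for each, take the smallest-labelled available neighbour that still permits 8 edges overall, or leave it unmatched if none does
lex-smallest matching: {3-2, 4-9, 7-1, 8-6, 10-16, 11-18, 12-5, 15-0}

Lex-smallest maximum matching: {(3,2), (4,9), (7,1), (8,6), (10,16), (11,18), (12,5), (15,0)}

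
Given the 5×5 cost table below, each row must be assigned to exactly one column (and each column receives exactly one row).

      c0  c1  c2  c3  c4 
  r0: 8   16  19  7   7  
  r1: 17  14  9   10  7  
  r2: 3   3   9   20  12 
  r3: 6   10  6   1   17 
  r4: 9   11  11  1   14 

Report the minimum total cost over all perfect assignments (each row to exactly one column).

Minimum assignment cost: 25

optimal assignment: row0→col0 (cost 8), row1→col4 (cost 7), row2→col1 (cost 3), row3→col2 (cost 6), row4→col3 (cost 1)
total = 8 + 7 + 3 + 6 + 1 = 25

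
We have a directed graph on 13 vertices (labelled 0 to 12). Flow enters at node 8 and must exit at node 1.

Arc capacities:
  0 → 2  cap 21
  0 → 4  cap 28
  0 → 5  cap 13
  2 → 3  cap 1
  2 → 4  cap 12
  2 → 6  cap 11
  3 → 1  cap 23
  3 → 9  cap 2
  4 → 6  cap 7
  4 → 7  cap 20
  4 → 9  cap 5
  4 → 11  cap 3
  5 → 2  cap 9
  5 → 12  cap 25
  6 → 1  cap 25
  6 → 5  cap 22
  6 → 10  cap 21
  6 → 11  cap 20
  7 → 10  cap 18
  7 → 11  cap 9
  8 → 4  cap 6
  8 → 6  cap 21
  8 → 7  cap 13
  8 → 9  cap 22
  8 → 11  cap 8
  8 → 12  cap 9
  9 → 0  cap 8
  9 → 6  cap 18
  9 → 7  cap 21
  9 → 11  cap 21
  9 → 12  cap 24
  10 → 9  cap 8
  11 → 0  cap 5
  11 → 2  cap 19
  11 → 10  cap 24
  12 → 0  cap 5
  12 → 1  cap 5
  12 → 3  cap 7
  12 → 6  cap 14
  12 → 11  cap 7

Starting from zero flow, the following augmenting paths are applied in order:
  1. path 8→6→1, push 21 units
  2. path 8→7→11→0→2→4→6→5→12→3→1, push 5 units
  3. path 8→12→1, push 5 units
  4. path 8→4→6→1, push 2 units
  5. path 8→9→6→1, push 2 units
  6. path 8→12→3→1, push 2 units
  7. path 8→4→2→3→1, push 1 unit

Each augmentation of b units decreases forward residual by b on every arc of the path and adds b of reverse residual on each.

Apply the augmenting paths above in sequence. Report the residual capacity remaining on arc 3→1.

after path 1 (8→6→1, push 21): res(3,1)=23
after path 2 (8→7→11→0→2→4→6→5→12→3→1, push 5): res(3,1)=18
after path 3 (8→12→1, push 5): res(3,1)=18
after path 4 (8→4→6→1, push 2): res(3,1)=18
after path 5 (8→9→6→1, push 2): res(3,1)=18
after path 6 (8→12→3→1, push 2): res(3,1)=16
after path 7 (8→4→2→3→1, push 1): res(3,1)=15

Residual capacity of (3,1): 15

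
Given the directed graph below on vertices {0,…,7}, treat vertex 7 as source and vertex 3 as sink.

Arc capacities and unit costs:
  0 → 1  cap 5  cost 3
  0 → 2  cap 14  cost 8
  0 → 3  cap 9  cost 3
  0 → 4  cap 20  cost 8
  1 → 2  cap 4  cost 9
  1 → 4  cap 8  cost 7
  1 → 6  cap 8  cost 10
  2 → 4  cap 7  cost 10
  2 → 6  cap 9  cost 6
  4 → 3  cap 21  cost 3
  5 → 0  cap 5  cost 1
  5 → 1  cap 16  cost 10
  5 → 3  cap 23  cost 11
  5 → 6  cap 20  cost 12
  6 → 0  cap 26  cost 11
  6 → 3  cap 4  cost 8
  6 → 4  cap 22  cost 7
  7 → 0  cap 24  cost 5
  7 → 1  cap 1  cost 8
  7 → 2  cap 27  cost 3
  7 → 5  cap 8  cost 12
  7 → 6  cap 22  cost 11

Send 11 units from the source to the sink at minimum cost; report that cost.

shortest-cost path #1: 7→0→3 push 9 @ unit cost 8 (adds 72)
shortest-cost path #2: 7→0→4→3 push 2 @ unit cost 16 (adds 32)
total cost = 104

Minimum cost for 11 units: 104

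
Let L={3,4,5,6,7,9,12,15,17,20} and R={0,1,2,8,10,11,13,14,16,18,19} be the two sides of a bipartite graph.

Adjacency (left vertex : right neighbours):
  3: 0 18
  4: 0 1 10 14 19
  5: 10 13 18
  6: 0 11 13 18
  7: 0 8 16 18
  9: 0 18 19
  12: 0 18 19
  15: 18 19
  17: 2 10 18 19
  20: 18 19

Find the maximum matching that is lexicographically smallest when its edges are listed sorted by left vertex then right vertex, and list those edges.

Lex-smallest maximum matching: {(3,0), (4,1), (5,10), (6,11), (7,8), (9,18), (12,19), (17,2)}

|M| = 8 (so the lex-smallest maximum matching has 8 edges)
process left vertices in ascending order; for each, take the smallest-labelled available neighbour that still permits 8 edges overall, or leave it unmatched if none does
lex-smallest matching: {3-0, 4-1, 5-10, 6-11, 7-8, 9-18, 12-19, 17-2}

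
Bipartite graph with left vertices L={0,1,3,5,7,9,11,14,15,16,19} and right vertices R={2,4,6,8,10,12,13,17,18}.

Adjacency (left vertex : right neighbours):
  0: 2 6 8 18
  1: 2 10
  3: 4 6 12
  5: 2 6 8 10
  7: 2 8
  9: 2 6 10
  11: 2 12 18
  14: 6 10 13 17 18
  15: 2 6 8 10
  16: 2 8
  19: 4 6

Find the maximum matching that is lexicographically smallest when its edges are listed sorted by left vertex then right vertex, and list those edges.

|M| = 8 (so the lex-smallest maximum matching has 8 edges)
process left vertices in ascending order; for each, take the smallest-labelled available neighbour that still permits 8 edges overall, or leave it unmatched if none does
lex-smallest matching: {0-2, 1-10, 3-12, 5-6, 7-8, 11-18, 14-13, 19-4}

Lex-smallest maximum matching: {(0,2), (1,10), (3,12), (5,6), (7,8), (11,18), (14,13), (19,4)}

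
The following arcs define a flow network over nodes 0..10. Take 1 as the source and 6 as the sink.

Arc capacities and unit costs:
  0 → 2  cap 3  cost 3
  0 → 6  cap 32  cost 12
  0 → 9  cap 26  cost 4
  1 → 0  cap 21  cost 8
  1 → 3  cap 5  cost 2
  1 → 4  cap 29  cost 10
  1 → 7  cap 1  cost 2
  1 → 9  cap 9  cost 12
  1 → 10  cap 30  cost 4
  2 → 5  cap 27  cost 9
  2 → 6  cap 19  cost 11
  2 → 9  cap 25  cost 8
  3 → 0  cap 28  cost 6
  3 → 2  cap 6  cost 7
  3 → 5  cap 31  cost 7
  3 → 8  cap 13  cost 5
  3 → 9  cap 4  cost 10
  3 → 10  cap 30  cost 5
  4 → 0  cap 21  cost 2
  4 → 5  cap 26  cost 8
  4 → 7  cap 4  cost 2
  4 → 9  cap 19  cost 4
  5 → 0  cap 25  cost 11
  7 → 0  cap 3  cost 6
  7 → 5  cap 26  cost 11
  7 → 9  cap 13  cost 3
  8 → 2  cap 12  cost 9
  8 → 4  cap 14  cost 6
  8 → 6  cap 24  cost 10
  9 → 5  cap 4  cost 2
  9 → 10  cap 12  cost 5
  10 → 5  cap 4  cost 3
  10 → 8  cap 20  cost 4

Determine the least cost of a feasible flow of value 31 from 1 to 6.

Minimum cost for 31 units: 567

shortest-cost path #1: 1→3→8→6 push 5 @ unit cost 17 (adds 85)
shortest-cost path #2: 1→10→8→6 push 19 @ unit cost 18 (adds 342)
shortest-cost path #3: 1→0→6 push 7 @ unit cost 20 (adds 140)
total cost = 567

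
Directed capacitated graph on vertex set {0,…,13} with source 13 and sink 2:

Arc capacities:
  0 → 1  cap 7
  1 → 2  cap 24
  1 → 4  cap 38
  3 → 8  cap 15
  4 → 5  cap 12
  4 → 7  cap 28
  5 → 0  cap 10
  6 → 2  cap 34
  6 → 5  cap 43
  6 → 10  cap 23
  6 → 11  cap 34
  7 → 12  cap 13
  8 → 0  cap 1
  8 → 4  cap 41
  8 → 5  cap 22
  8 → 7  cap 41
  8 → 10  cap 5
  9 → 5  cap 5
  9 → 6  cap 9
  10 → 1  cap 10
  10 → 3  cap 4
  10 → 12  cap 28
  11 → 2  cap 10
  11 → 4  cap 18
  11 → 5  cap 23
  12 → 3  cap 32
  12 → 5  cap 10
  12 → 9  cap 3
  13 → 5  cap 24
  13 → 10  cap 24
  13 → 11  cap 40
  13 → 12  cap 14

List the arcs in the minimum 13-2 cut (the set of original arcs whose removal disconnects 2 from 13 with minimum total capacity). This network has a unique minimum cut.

Min-cut arcs: {(0,1), (10,1), (11,2), (12,9)} (total capacity 30)

augment #1: 13→11→2 push 10
augment #2: 13→10→1→2 push 10
augment #3: 13→5→0→1→2 push 7
augment #4: 13→12→9→6→2 push 3
max flow = 30; residual-reachable set from 13 gives S-side
cut edges (S→T): {(0,1), (10,1), (11,2), (12,9)} total cap 30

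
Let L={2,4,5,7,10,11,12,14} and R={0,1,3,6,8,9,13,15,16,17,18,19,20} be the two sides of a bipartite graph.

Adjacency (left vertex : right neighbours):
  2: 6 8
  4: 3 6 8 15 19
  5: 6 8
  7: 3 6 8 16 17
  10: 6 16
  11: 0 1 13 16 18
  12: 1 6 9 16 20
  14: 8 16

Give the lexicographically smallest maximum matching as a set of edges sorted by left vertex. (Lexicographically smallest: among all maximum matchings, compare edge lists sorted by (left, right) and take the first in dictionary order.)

|M| = 7 (so the lex-smallest maximum matching has 7 edges)
process left vertices in ascending order; for each, take the smallest-labelled available neighbour that still permits 7 edges overall, or leave it unmatched if none does
lex-smallest matching: {2-6, 4-3, 5-8, 7-17, 10-16, 11-0, 12-1}

Lex-smallest maximum matching: {(2,6), (4,3), (5,8), (7,17), (10,16), (11,0), (12,1)}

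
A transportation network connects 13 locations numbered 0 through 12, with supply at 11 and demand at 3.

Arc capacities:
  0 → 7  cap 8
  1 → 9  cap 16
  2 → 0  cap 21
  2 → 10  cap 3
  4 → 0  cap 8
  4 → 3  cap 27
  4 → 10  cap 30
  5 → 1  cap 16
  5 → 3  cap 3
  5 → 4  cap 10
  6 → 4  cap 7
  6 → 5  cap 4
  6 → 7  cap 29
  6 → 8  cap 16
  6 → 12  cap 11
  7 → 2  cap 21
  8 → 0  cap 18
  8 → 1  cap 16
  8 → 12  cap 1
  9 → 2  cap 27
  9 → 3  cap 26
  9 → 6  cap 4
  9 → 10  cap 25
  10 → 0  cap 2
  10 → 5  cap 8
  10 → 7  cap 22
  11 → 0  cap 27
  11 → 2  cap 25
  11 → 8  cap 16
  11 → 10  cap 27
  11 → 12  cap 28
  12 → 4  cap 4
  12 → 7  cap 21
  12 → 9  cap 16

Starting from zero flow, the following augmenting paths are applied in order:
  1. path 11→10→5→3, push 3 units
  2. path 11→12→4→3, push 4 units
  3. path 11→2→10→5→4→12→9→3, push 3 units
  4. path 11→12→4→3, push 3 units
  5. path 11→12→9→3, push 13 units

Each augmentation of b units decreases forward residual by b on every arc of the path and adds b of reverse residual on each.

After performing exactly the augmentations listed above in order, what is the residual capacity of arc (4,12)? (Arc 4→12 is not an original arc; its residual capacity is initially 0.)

after path 1 (11→10→5→3, push 3): res(4,12)=0
after path 2 (11→12→4→3, push 4): res(4,12)=4
after path 3 (11→2→10→5→4→12→9→3, push 3): res(4,12)=1
after path 4 (11→12→4→3, push 3): res(4,12)=4
after path 5 (11→12→9→3, push 13): res(4,12)=4

Residual capacity of (4,12): 4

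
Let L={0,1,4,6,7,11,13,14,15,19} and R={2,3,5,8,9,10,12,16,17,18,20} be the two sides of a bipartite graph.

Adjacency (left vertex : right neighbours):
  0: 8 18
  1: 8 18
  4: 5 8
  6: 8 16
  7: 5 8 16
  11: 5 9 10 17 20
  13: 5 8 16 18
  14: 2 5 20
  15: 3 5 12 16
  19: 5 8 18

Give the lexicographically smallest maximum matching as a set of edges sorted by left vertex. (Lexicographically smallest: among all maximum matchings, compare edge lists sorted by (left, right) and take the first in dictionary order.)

|M| = 7 (so the lex-smallest maximum matching has 7 edges)
process left vertices in ascending order; for each, take the smallest-labelled available neighbour that still permits 7 edges overall, or leave it unmatched if none does
lex-smallest matching: {0-8, 1-18, 4-5, 6-16, 11-9, 14-2, 15-3}

Lex-smallest maximum matching: {(0,8), (1,18), (4,5), (6,16), (11,9), (14,2), (15,3)}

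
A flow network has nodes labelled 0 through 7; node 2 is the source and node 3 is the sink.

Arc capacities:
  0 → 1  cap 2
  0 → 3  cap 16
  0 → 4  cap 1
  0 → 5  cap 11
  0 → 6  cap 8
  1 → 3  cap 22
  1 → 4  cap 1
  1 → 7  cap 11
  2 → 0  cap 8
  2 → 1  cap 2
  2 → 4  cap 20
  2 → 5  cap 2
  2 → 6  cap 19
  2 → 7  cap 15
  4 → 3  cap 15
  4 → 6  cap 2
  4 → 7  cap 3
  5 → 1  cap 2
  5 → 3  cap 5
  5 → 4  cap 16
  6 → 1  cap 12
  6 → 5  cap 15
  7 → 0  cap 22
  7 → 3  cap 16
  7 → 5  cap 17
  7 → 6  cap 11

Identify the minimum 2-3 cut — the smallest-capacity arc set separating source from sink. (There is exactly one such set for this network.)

augment #1: 2→0→3 push 8
augment #2: 2→1→3 push 2
augment #3: 2→4→3 push 15
augment #4: 2→5→3 push 2
augment #5: 2→7→3 push 15
augment #6: 2→4→7→3 push 1
augment #7: 2→6→1→3 push 12
augment #8: 2→6→5→3 push 3
augment #9: 2→4→7→0→3 push 2
augment #10: 2→6→5→1→3 push 2
max flow = 62; residual-reachable set from 2 gives S-side
cut edges (S→T): {(2,0), (2,1), (2,7), (4,3), (4,7), (5,1), (5,3), (6,1)} total cap 62

Min-cut arcs: {(2,0), (2,1), (2,7), (4,3), (4,7), (5,1), (5,3), (6,1)} (total capacity 62)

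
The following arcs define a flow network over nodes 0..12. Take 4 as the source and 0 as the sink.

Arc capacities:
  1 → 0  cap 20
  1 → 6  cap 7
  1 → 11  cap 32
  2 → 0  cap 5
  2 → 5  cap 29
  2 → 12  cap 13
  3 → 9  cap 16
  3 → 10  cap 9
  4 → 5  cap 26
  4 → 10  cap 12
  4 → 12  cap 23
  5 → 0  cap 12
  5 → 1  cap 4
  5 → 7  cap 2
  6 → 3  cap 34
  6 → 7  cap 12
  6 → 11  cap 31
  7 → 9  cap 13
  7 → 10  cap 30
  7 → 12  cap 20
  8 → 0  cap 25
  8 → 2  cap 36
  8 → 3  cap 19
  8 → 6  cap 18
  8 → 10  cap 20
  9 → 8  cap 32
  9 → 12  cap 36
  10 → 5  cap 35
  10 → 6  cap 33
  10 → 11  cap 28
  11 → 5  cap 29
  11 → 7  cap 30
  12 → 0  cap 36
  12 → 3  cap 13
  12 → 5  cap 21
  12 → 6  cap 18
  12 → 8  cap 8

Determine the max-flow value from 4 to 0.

Maximum flow value: 53

augment #1: 4→5→0 bottleneck 12, total now 12
augment #2: 4→12→0 bottleneck 23, total now 35
augment #3: 4→5→1→0 bottleneck 4, total now 39
augment #4: 4→5→7→12→0 bottleneck 2, total now 41
augment #5: 4→10→6→7→12→0 bottleneck 11, total now 52
augment #6: 4→10→6→3→9→8→0 bottleneck 1, total now 53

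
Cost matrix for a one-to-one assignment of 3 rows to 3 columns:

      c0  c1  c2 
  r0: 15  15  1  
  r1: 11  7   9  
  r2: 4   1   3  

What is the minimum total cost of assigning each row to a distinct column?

optimal assignment: row0→col2 (cost 1), row1→col1 (cost 7), row2→col0 (cost 4)
total = 1 + 7 + 4 = 12

Minimum assignment cost: 12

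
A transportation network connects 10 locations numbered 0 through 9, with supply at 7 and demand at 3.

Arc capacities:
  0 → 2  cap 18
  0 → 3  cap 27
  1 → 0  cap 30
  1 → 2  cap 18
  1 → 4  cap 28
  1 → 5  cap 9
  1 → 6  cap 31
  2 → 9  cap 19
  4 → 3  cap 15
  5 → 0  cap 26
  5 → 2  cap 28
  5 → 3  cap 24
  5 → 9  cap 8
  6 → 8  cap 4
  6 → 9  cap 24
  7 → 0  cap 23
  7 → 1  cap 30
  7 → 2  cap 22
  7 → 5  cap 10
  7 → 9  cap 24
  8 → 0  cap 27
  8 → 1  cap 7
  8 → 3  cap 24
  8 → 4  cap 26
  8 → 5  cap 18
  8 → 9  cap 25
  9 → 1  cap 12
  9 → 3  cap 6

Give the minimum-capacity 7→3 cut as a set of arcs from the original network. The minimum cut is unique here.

augment #1: 7→0→3 push 23
augment #2: 7→5→3 push 10
augment #3: 7→9→3 push 6
augment #4: 7→1→0→3 push 4
augment #5: 7→1→4→3 push 15
augment #6: 7→1→5→3 push 9
augment #7: 7→1→6→8→3 push 2
augment #8: 7→9→1→6→8→3 push 2
max flow = 71; residual-reachable set from 7 gives S-side
cut edges (S→T): {(0,3), (1,5), (4,3), (6,8), (7,5), (9,3)} total cap 71

Min-cut arcs: {(0,3), (1,5), (4,3), (6,8), (7,5), (9,3)} (total capacity 71)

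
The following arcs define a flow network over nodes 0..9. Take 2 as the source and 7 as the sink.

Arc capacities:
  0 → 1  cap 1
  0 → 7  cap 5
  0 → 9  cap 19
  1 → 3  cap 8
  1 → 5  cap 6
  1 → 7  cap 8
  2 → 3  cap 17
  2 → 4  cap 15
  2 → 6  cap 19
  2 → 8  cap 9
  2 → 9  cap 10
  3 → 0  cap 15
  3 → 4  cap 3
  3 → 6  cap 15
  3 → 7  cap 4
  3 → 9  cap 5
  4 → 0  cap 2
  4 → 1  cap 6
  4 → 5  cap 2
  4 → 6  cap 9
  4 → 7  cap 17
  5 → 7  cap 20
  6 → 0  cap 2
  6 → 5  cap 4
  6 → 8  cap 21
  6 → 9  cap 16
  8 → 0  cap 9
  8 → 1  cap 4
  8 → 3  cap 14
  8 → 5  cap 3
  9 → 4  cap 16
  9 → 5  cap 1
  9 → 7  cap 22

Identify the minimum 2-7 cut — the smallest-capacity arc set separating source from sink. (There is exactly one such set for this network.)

Min-cut arcs: {(0,1), (0,7), (3,7), (4,1), (4,5), (4,7), (6,5), (8,1), (8,5), (9,5), (9,7)} (total capacity 69)

augment #1: 2→3→7 push 4
augment #2: 2→4→7 push 15
augment #3: 2→9→7 push 10
augment #4: 2→3→0→7 push 5
augment #5: 2→3→4→7 push 2
augment #6: 2→3→9→7 push 5
augment #7: 2→6→5→7 push 4
augment #8: 2→6→9→7 push 7
augment #9: 2→8→1→7 push 4
augment #10: 2→8→5→7 push 3
augment #11: 2→3→0→1→7 push 1
augment #12: 2→6→9→5→7 push 1
augment #13: 2→6→9→4→1→7 push 3
augment #14: 2→6→9→4→5→7 push 2
augment #15: 2→6→9→4→1→5→7 push 2
augment #16: 2→8→3→4→1→5→7 push 1
max flow = 69; residual-reachable set from 2 gives S-side
cut edges (S→T): {(0,1), (0,7), (3,7), (4,1), (4,5), (4,7), (6,5), (8,1), (8,5), (9,5), (9,7)} total cap 69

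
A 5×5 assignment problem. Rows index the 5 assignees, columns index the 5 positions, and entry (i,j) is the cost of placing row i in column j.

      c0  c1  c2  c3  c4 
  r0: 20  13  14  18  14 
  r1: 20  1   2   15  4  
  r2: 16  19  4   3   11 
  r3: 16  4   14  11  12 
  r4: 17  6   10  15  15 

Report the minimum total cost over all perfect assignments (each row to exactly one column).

optimal assignment: row0→col4 (cost 14), row1→col2 (cost 2), row2→col3 (cost 3), row3→col1 (cost 4), row4→col0 (cost 17)
total = 14 + 2 + 3 + 4 + 17 = 40

Minimum assignment cost: 40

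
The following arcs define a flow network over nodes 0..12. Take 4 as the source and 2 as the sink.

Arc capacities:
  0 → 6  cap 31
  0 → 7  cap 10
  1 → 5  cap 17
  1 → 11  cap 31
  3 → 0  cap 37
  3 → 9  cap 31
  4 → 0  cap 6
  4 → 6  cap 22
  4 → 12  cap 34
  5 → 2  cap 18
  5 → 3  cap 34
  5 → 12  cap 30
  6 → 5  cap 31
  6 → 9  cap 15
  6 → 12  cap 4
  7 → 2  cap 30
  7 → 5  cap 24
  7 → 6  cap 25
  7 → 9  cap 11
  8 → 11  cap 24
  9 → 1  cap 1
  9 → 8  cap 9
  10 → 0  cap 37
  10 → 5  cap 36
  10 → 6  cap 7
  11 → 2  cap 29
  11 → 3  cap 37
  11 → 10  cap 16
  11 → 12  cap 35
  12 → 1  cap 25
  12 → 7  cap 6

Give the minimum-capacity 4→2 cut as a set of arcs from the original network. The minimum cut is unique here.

augment #1: 4→0→7→2 push 6
augment #2: 4→6→5→2 push 18
augment #3: 4→12→7→2 push 6
augment #4: 4→12→1→11→2 push 25
augment #5: 4→6→9→1→11→2 push 1
augment #6: 4→6→9→8→11→2 push 3
max flow = 59; residual-reachable set from 4 gives S-side
cut edges (S→T): {(4,0), (4,6), (12,1), (12,7)} total cap 59

Min-cut arcs: {(4,0), (4,6), (12,1), (12,7)} (total capacity 59)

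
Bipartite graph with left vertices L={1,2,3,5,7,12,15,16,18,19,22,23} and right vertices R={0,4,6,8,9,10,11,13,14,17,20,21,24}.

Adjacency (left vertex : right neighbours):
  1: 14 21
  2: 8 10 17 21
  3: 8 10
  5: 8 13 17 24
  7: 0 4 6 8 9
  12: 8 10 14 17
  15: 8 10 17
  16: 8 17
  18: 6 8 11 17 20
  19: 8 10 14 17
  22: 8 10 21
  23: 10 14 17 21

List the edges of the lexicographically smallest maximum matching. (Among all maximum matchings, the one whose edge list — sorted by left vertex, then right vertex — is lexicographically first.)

|M| = 8 (so the lex-smallest maximum matching has 8 edges)
process left vertices in ascending order; for each, take the smallest-labelled available neighbour that still permits 8 edges overall, or leave it unmatched if none does
lex-smallest matching: {1-14, 2-8, 3-10, 5-13, 7-0, 12-17, 18-6, 22-21}

Lex-smallest maximum matching: {(1,14), (2,8), (3,10), (5,13), (7,0), (12,17), (18,6), (22,21)}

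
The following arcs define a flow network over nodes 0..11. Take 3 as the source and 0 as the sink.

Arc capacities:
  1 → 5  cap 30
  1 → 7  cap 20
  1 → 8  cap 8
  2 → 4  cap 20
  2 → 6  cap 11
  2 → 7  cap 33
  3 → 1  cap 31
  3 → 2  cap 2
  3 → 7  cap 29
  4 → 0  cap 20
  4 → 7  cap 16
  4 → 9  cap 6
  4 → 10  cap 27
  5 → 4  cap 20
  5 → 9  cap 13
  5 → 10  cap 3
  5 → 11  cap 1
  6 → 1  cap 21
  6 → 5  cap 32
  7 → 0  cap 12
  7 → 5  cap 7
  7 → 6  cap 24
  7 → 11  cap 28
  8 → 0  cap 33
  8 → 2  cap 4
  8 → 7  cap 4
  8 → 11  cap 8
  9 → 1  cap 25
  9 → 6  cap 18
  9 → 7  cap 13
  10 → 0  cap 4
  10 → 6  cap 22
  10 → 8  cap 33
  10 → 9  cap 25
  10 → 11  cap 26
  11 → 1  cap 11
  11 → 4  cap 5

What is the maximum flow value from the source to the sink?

Maximum flow value: 50

augment #1: 3→7→0 bottleneck 12, total now 12
augment #2: 3→1→8→0 bottleneck 8, total now 20
augment #3: 3→2→4→0 bottleneck 2, total now 22
augment #4: 3→1→5→4→0 bottleneck 18, total now 40
augment #5: 3→1→5→10→0 bottleneck 3, total now 43
augment #6: 3→1→5→4→10→0 bottleneck 1, total now 44
augment #7: 3→1→5→4→10→8→0 bottleneck 1, total now 45
augment #8: 3→7→11→4→10→8→0 bottleneck 5, total now 50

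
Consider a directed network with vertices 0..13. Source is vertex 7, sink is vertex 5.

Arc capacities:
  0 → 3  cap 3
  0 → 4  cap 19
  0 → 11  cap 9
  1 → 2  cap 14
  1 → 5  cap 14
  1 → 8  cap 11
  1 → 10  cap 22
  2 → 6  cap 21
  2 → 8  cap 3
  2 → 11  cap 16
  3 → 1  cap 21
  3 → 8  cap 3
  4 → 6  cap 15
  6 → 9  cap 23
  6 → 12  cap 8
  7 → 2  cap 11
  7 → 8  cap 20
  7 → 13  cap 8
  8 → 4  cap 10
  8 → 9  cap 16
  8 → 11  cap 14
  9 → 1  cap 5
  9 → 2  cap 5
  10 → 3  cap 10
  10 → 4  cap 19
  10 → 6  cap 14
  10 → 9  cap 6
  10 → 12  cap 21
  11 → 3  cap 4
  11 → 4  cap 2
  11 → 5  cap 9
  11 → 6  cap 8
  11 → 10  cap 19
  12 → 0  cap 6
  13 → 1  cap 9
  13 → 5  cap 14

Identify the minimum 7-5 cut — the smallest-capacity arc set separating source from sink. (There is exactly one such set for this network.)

augment #1: 7→13→5 push 8
augment #2: 7→2→11→5 push 9
augment #3: 7→8→9→1→5 push 5
augment #4: 7→2→11→3→1→5 push 2
augment #5: 7→8→11→3→1→5 push 2
augment #6: 7→8→11→10→3→1→5 push 5
max flow = 31; residual-reachable set from 7 gives S-side
cut edges (S→T): {(1,5), (7,13), (11,5)} total cap 31

Min-cut arcs: {(1,5), (7,13), (11,5)} (total capacity 31)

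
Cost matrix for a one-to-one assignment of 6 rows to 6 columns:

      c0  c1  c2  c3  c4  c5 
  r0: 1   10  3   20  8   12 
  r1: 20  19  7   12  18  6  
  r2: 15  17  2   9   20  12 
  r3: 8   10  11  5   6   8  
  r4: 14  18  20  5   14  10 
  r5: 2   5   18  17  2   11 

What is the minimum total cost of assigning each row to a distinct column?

Minimum assignment cost: 25

optimal assignment: row0→col0 (cost 1), row1→col5 (cost 6), row2→col2 (cost 2), row3→col4 (cost 6), row4→col3 (cost 5), row5→col1 (cost 5)
total = 1 + 6 + 2 + 6 + 5 + 5 = 25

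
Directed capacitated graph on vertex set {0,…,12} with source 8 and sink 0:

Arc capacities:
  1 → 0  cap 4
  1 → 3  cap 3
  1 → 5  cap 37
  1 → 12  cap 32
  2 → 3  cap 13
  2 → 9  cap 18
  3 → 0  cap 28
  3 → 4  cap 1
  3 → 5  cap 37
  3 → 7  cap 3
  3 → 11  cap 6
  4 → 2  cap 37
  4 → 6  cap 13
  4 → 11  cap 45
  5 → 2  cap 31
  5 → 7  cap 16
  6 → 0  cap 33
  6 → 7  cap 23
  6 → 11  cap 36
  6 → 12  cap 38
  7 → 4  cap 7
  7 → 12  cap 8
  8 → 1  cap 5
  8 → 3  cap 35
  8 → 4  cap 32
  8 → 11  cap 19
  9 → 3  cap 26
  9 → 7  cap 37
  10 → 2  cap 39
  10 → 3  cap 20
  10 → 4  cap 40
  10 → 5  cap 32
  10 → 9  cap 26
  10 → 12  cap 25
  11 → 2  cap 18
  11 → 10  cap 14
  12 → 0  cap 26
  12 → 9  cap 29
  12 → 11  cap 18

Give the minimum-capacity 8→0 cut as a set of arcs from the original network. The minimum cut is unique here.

augment #1: 8→1→0 push 4
augment #2: 8→3→0 push 28
augment #3: 8→1→12→0 push 1
augment #4: 8→4→6→0 push 13
augment #5: 8→3→7→12→0 push 3
augment #6: 8→11→10→12→0 push 14
augment #7: 8→3→5→7→12→0 push 4
augment #8: 8→4→2→9→7→12→0 push 1
max flow = 68; residual-reachable set from 8 gives S-side
cut edges (S→T): {(3,0), (4,6), (7,12), (8,1), (11,10)} total cap 68

Min-cut arcs: {(3,0), (4,6), (7,12), (8,1), (11,10)} (total capacity 68)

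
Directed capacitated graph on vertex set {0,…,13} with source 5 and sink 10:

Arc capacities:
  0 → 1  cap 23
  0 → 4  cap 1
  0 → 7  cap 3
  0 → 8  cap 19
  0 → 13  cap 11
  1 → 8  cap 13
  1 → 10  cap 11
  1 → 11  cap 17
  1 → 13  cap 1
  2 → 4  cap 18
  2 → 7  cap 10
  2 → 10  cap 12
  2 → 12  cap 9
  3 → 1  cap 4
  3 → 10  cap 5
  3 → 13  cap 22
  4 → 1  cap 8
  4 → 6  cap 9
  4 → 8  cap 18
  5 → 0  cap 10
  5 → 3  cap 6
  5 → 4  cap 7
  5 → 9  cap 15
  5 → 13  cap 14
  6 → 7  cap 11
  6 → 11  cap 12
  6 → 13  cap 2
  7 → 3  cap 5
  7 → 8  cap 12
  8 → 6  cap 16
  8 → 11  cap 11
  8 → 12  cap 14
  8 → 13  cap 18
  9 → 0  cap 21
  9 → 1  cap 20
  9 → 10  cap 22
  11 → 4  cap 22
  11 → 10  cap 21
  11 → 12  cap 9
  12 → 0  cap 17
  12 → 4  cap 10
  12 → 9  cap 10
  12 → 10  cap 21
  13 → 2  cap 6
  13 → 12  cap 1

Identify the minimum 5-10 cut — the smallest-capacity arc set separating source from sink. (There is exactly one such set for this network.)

augment #1: 5→3→10 push 5
augment #2: 5→9→10 push 15
augment #3: 5→0→1→10 push 10
augment #4: 5→3→1→10 push 1
augment #5: 5→13→2→10 push 6
augment #6: 5→13→12→10 push 1
augment #7: 5→4→1→11→10 push 7
max flow = 45; residual-reachable set from 5 gives S-side
cut edges (S→T): {(5,0), (5,3), (5,4), (5,9), (13,2), (13,12)} total cap 45

Min-cut arcs: {(5,0), (5,3), (5,4), (5,9), (13,2), (13,12)} (total capacity 45)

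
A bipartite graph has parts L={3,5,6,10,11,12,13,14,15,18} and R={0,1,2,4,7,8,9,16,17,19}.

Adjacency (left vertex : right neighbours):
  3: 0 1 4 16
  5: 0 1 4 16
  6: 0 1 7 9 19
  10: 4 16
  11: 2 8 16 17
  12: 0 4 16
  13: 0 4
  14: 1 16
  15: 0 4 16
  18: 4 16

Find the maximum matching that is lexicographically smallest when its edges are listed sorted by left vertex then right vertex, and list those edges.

Lex-smallest maximum matching: {(3,0), (5,1), (6,7), (10,4), (11,2), (12,16)}

|M| = 6 (so the lex-smallest maximum matching has 6 edges)
process left vertices in ascending order; for each, take the smallest-labelled available neighbour that still permits 6 edges overall, or leave it unmatched if none does
lex-smallest matching: {3-0, 5-1, 6-7, 10-4, 11-2, 12-16}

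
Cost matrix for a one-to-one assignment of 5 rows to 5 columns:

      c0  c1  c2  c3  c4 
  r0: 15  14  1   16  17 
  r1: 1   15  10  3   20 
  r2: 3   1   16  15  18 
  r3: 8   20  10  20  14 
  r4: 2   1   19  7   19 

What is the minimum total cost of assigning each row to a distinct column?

optimal assignment: row0→col2 (cost 1), row1→col3 (cost 3), row2→col1 (cost 1), row3→col4 (cost 14), row4→col0 (cost 2)
total = 1 + 3 + 1 + 14 + 2 = 21

Minimum assignment cost: 21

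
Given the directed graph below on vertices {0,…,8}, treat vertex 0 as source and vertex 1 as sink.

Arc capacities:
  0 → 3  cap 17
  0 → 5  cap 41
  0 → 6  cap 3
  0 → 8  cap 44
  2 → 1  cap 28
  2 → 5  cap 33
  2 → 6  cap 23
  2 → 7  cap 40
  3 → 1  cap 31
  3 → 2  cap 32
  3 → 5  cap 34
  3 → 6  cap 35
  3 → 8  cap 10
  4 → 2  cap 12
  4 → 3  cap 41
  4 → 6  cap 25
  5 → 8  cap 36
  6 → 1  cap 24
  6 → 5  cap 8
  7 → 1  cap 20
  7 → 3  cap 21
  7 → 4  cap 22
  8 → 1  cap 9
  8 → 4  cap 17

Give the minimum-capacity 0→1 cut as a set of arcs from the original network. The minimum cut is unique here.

Min-cut arcs: {(0,3), (0,6), (8,1), (8,4)} (total capacity 46)

augment #1: 0→3→1 push 17
augment #2: 0→6→1 push 3
augment #3: 0→8→1 push 9
augment #4: 0→8→4→2→1 push 12
augment #5: 0→8→4→3→1 push 5
max flow = 46; residual-reachable set from 0 gives S-side
cut edges (S→T): {(0,3), (0,6), (8,1), (8,4)} total cap 46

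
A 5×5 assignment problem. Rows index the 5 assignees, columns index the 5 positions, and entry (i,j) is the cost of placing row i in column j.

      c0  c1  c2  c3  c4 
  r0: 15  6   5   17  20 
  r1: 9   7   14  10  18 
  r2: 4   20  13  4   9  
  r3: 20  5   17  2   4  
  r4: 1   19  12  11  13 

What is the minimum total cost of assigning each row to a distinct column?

optimal assignment: row0→col2 (cost 5), row1→col1 (cost 7), row2→col3 (cost 4), row3→col4 (cost 4), row4→col0 (cost 1)
total = 5 + 7 + 4 + 4 + 1 = 21

Minimum assignment cost: 21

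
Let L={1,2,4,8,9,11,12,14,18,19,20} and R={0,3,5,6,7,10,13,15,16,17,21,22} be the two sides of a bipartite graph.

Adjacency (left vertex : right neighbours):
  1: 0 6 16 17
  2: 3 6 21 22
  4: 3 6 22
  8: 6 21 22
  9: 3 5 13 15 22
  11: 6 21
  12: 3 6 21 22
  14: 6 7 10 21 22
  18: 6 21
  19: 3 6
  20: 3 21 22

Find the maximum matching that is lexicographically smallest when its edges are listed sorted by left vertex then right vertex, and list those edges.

Lex-smallest maximum matching: {(1,0), (2,3), (4,6), (8,21), (9,5), (12,22), (14,7)}

|M| = 7 (so the lex-smallest maximum matching has 7 edges)
process left vertices in ascending order; for each, take the smallest-labelled available neighbour that still permits 7 edges overall, or leave it unmatched if none does
lex-smallest matching: {1-0, 2-3, 4-6, 8-21, 9-5, 12-22, 14-7}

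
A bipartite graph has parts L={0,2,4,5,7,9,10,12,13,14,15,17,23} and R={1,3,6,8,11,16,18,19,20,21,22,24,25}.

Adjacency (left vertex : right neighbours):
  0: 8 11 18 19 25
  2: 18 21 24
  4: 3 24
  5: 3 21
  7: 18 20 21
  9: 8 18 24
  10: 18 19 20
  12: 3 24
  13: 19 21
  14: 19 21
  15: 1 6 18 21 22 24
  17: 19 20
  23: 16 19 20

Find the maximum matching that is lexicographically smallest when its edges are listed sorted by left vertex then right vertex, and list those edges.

|M| = 10 (so the lex-smallest maximum matching has 10 edges)
process left vertices in ascending order; for each, take the smallest-labelled available neighbour that still permits 10 edges overall, or leave it unmatched if none does
lex-smallest matching: {0-11, 2-18, 4-3, 5-21, 7-20, 9-8, 10-19, 12-24, 15-1, 23-16}

Lex-smallest maximum matching: {(0,11), (2,18), (4,3), (5,21), (7,20), (9,8), (10,19), (12,24), (15,1), (23,16)}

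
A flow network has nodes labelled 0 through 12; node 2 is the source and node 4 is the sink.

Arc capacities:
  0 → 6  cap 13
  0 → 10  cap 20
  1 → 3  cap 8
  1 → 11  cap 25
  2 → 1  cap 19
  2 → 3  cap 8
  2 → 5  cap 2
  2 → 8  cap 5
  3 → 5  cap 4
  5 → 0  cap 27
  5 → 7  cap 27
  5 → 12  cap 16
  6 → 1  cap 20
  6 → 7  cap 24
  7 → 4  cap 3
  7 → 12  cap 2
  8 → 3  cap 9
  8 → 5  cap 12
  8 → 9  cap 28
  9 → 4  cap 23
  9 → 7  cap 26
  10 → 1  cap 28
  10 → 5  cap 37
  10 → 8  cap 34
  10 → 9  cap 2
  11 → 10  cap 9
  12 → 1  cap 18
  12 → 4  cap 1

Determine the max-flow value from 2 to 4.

augment #1: 2→5→7→4 bottleneck 2, total now 2
augment #2: 2→8→9→4 bottleneck 5, total now 7
augment #3: 2→3→5→7→4 bottleneck 1, total now 8
augment #4: 2→3→5→12→4 bottleneck 1, total now 9
augment #5: 2→1→11→10→9→4 bottleneck 2, total now 11
augment #6: 2→1→11→10→8→9→4 bottleneck 7, total now 18
augment #7: 2→3→5→0→10→8→9→4 bottleneck 2, total now 20

Maximum flow value: 20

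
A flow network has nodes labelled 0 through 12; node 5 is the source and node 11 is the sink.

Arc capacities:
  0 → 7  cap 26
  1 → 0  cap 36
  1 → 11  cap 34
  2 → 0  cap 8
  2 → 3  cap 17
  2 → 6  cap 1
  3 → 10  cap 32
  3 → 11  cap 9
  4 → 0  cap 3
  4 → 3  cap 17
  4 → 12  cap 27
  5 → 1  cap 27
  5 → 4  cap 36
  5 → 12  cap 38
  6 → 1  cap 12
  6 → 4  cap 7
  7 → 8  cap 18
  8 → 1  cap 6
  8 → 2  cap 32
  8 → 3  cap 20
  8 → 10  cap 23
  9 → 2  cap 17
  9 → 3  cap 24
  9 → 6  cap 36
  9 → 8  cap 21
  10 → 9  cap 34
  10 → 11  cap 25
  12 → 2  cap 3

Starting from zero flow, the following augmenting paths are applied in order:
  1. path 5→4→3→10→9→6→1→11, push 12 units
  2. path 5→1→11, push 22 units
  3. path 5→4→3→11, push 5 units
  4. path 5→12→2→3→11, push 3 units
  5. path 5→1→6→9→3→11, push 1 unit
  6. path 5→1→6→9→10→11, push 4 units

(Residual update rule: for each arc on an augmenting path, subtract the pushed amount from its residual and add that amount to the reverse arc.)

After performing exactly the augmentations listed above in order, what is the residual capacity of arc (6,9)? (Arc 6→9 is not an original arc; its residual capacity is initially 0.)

Residual capacity of (6,9): 7

after path 1 (5→4→3→10→9→6→1→11, push 12): res(6,9)=12
after path 2 (5→1→11, push 22): res(6,9)=12
after path 3 (5→4→3→11, push 5): res(6,9)=12
after path 4 (5→12→2→3→11, push 3): res(6,9)=12
after path 5 (5→1→6→9→3→11, push 1): res(6,9)=11
after path 6 (5→1→6→9→10→11, push 4): res(6,9)=7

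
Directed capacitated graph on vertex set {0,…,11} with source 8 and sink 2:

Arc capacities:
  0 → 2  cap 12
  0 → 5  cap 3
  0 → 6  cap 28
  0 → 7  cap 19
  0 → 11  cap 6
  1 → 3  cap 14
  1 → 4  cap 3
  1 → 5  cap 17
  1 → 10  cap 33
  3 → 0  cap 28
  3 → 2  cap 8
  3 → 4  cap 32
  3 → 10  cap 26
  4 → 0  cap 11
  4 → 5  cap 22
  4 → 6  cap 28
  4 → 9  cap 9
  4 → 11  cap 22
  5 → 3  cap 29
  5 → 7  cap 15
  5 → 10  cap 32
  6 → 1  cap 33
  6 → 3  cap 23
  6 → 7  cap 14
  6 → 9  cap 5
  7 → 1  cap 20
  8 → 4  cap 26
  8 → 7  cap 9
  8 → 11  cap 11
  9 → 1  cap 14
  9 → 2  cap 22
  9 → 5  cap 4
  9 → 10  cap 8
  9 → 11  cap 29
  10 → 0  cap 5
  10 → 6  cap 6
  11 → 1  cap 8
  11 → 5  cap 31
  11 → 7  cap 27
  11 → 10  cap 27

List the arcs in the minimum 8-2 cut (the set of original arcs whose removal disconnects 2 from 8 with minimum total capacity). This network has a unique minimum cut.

Min-cut arcs: {(0,2), (3,2), (4,9), (6,9)} (total capacity 34)

augment #1: 8→4→0→2 push 11
augment #2: 8→4→9→2 push 9
augment #3: 8→4→5→3→2 push 6
augment #4: 8→7→1→3→2 push 2
augment #5: 8→11→10→0→2 push 1
augment #6: 8→11→10→6→9→2 push 5
max flow = 34; residual-reachable set from 8 gives S-side
cut edges (S→T): {(0,2), (3,2), (4,9), (6,9)} total cap 34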